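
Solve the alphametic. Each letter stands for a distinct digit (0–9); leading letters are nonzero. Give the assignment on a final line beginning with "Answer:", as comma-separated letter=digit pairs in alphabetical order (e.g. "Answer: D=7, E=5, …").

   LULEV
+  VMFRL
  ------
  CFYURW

Step 1. [C] C is the leading digit of a 6-digit sum of two 5-digit numbers; the final carry is exactly 1, so C=1.
Step 2. [col 1: V + L ≡ W (mod 10)] no forcing yet in column 1 (carry-in 0); L=6 is free and consistent — try it, so L=6.
Step 3. [col 1: V + L ≡ W (mod 10)] no forcing yet in column 1 (carry-in 0); W=4 is free and consistent — try it, so W=4.
Step 4. [col 1: V + L ≡ W (mod 10)] column 1 reads V+L+carry(0)=W with L=6, W=4; with digits 1,4,6 already taken and all letters distinct, the only value for V is 8 ⇒ V=8.
Step 5. [col 2: E + R ≡ R (mod 10)] from column 2 (nothing yet, carry-in 1, digits 1,4,6,8 already taken and all letters distinct): E must equal 9, so E=9.
Step 6. [col 2: E + R ≡ R (mod 10)] no forcing yet in column 2 (carry-in 1); R=3 is free and consistent — try it ⇒ R=3.
Step 7. [col 3: L + F ≡ U (mod 10)] column 3 (L + F ≡ U (mod 10), carry-in 1) doesn't pin F yet; pick F=5 and continue, so F=5.
Step 8. [col 3: L + F ≡ U (mod 10)] column 3 reads L+F+carry(1)=U with L=6, F=5; with digits 1,3,4,5,6,8,9 already taken and all letters distinct, the only value for U is 2. So U=2.
Step 9. [col 4: U + M ≡ Y (mod 10)] in column 4 we have U+M≡Y with carry-in 1; given U=2 and digits 1,2,3,4,5,6,8,9 already taken and all letters distinct, that pins Y to 0. So Y=0.
Step 10. [col 4: U + M ≡ Y (mod 10)] in column 4 we have U+M≡Y with carry-in 1; given U=2, Y=0 and digits 0,1,2,3,4,5,6,8,9 already taken and all letters distinct, that pins M to 7, so M=7.

Answer: C=1, E=9, F=5, L=6, M=7, R=3, U=2, V=8, W=4, Y=0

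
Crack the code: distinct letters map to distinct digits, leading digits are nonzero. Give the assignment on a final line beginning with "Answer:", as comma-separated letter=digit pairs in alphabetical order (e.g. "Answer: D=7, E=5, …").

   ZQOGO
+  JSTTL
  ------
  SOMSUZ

Step 1. [col 1: O + L ≡ Z (mod 10)] no forcing yet in column 1 (carry-in 0); O=3 is free and consistent — try it, so O=3.
Step 2. [col 1: O + L ≡ Z (mod 10)] several values work for Z in column 1 (O + L ≡ Z (mod 10), carry-in 0); try Z=9. So Z=9.
Step 3. [col 1: O + L ≡ Z (mod 10)] in column 1 we have O+L≡Z with carry-in 0; given O=3, Z=9 and digits 3,9 already taken and all letters distinct, that pins L to 6, so L=6.
Step 4. [col 2: G + T ≡ U (mod 10)] no forcing yet in column 2 (carry-in 0); T=7 is free and consistent — try it. So T=7.
Step 5. [col 2: G + T ≡ U (mod 10)] several values work for G in column 2 (G + T ≡ U (mod 10), carry-in 0); try G=8 ⇒ G=8.
Step 6. [col 2: G + T ≡ U (mod 10)] column 2 reads G+T+carry(0)=U with G=8, T=7; with digits 3,6,7,8,9 already taken and all letters distinct, the only value for U is 5 ⇒ U=5.
Step 7. [col 3: O + T ≡ S (mod 10)] column 3: given O=3, T=7, carry-in 1, and digits 3,5,6,7,8,9 already taken and all letters distinct, O+T≡S (mod 10) forces S=1 ⇒ S=1.
Step 8. [col 4: Q + S ≡ M (mod 10)] Q=0 is one option consistent with column 4 (Q + S ≡ M (mod 10), carry-in 1) — take it. So Q=0.
Step 9. [col 4: Q + S ≡ M (mod 10)] column 4: given Q=0, S=1, carry-in 1, and digits 0,1,3,5,6,7,8,9 already taken and all letters distinct, Q+S≡M (mod 10) forces M=2 ⇒ M=2.
Step 10. [col 5: Z + J ≡ O (mod 10)] column 5: given Z=9, O=3, carry-in 0, and digits 0,1,2,3,5,6,7,8,9 already taken and all letters distinct, Z+J≡O (mod 10) forces J=4, so J=4.

Answer: G=8, J=4, L=6, M=2, O=3, Q=0, S=1, T=7, U=5, Z=9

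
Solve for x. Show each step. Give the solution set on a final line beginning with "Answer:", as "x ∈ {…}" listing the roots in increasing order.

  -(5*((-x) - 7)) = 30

Step 1. [-(5*((-x) - 7)) = 30] leading − — multiply by −1 ⇒ neg: 5*((-x) - 7) = -30.
Step 2. [5*((-x) - 7) = -30] divide by the outer 5. So div: (-x) - 7 = -6.
Step 3. [(-x) - 7 = -6] 7 comes off first (add 7) ⇒ sub: -x = 1.
Step 4. [-x = 1] flip signs both sides, so neg: x = -1.

Answer: x ∈ {-1}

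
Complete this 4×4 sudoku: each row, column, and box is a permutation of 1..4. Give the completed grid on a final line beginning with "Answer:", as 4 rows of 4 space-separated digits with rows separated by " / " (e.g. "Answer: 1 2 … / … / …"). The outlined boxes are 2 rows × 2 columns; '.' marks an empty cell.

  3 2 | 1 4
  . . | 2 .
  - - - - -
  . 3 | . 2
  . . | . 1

Step 1. [r4c2∈{4}] r4c2 is down to just 4 ⇒ r4c2=4.
Step 2. [r3c1∈{1}] r3c1 is down to just 1 ⇒ r3c1=1.
Step 3. [r4c3∈{3}] only 3 remains possible at r4c3, so r4c3=3.
Step 4. [r2c2∈{1}] r2c2 is down to just 1 ⇒ r2c2=1.
Step 5. [r2c4∈{3}] r2c4's peers cover all but 3. So r2c4=3.
Step 6. [r3c3∈{4}] r3c3's peers cover all but 4, so r3c3=4.
Step 7. [r2c1∈{4}] r2c1 is down to just 4 ⇒ r2c1=4.
Step 8. [r4c1∈{2}] only 2 remains possible at r4c1, so r4c1=2.

Answer: 3 2 1 4 / 4 1 2 3 / 1 3 4 2 / 2 4 3 1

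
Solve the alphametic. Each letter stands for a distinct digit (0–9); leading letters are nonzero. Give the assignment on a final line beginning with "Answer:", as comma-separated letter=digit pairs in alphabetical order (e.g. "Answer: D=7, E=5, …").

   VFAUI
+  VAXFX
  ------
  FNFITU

Step 1. [col 1: I + X ≡ U (mod 10)] U=5 is one option consistent with column 1 (I + X ≡ U (mod 10), carry-in 0) — take it ⇒ U=5.
Step 2. [F] F is the leading digit of a 6-digit sum of two 5-digit numbers; the final carry is exactly 1, so F=1.
Step 3. [col 1: I + X ≡ U (mod 10)] several values work for X in column 1 (I + X ≡ U (mod 10), carry-in 0); try X=3, so X=3.
Step 4. [col 1: I + X ≡ U (mod 10)] in column 1 we have I+X≡U with carry-in 0; given X=3, U=5 and digits 1,3,5 already taken and all letters distinct, that pins I to 2 ⇒ I=2.
Step 5. [col 2: U + F ≡ T (mod 10)] column 2 reads U+F+carry(0)=T with U=5, F=1; with digits 1,2,3,5 already taken and all letters distinct, the only value for T is 6, so T=6.
Step 6. [col 3: A + X ≡ I (mod 10)] column 3 reads A+X+carry(0)=I with X=3, I=2; with digits 1,2,3,5,6 already taken and all letters distinct, the only value for A is 9. So A=9.
Step 7. [col 5: V + V ≡ N (mod 10)] in column 5 we have V+V≡N with carry-in 1; given nothing yet and digits 1,2,3,5,6,9 already taken and all letters distinct, that pins N to 7. So N=7.
Step 8. [col 5: V + V ≡ N (mod 10)] column 5: given N=7, carry-in 1, and digits 1,2,3,5,6,7,9 already taken and all letters distinct, V+V≡N (mod 10) forces V=8, so V=8.

Answer: A=9, F=1, I=2, N=7, T=6, U=5, V=8, X=3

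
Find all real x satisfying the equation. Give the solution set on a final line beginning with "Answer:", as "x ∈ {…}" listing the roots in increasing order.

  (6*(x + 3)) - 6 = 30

Step 1. [(6*(x + 3)) - 6 = 30] -6 is outermost — add 6 both sides. So sub: 6*(x + 3) = 36.
Step 2. [6*(x + 3) = 36] divide by the outer 6 ⇒ div: x + 3 = 6.
Step 3. [x + 3 = 6] +3 is outermost — subtract 3 both sides. So sub: x = 3.

Answer: x ∈ {3}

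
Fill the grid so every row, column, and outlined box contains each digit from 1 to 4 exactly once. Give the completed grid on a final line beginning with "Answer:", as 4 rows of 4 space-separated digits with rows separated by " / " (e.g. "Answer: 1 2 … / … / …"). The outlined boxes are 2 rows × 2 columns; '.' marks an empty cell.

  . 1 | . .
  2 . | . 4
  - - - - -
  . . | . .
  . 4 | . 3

Step 1. [r3c4∈{1,2}] r3c4 is the only open cell in col 4 admitting 1, so r3c4=1.
Step 2. [r2c2∈{3}] r2c2 is down to just 3, so r2c2=3.
Step 3. [r4c3∈{2}] r4c3's peers cover all but 2. So r4c3=2.
Step 4. [r3c1∈{3}] r3c1 is down to just 3 ⇒ r3c1=3.
Step 5. [r3c3∈{4}] r3c3's peers cover all but 4 ⇒ r3c3=4.
Step 6. [r1c3∈{3}] r1c3's peers cover all but 3. So r1c3=3.
Step 7. [r4c1∈{1}] only 1 remains possible at r4c1 ⇒ r4c1=1.
Step 8. [r1c4∈{2}] nothing but 2 survives at r1c4. So r1c4=2.
Step 9. [r1c1∈{4}] r1c1's peers cover all but 4. So r1c1=4.
Step 10. [r2c3∈{1}] nothing but 1 survives at r2c3 ⇒ r2c3=1.
Step 11. [r3c2∈{2}] nothing but 2 survives at r3c2. So r3c2=2.

Answer: 4 1 3 2 / 2 3 1 4 / 3 2 4 1 / 1 4 2 3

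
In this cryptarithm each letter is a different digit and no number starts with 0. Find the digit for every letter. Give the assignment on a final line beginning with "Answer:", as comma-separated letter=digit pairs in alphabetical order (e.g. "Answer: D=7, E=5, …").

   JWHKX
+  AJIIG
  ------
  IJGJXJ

Step 1. [col 1: X + G ≡ J (mod 10)] no forcing yet in column 1 (carry-in 0); G=2 is free and consistent — try it. So G=2.
Step 2. [I] the sum has 6 digits but both addends have 5; that extra leading digit I is the final carry, namely 1 ⇒ I=1.
Step 3. [col 1: X + G ≡ J (mod 10)] no forcing yet in column 1 (carry-in 0); X=6 is free and consistent — try it, so X=6.
Step 4. [col 1: X + G ≡ J (mod 10)] column 1 reads X+G+carry(0)=J with X=6, G=2; with digits 1,2,6 already taken and all letters distinct, the only value for J is 8 ⇒ J=8.
Step 5. [col 2: K + I ≡ X (mod 10)] column 2: given I=1, X=6, carry-in 0, and digits 1,2,6,8 already taken and all letters distinct, K+I≡X (mod 10) forces K=5 ⇒ K=5.
Step 6. [col 3: H + I ≡ J (mod 10)] in column 3 we have H+I≡J with carry-in 0; given I=1, J=8 and digits 1,2,5,6,8 already taken and all letters distinct, that pins H to 7 ⇒ H=7.
Step 7. [col 4: W + J ≡ G (mod 10)] in column 4 we have W+J≡G with carry-in 0; given J=8, G=2 and digits 1,2,5,6,7,8 already taken and all letters distinct, that pins W to 4. So W=4.
Step 8. [col 5: J + A ≡ J (mod 10)] from column 5 (J=8, carry-in 1, digits 1,2,4,5,6,7,8 already taken and all letters distinct): A must equal 9. So A=9.

Answer: A=9, G=2, H=7, I=1, J=8, K=5, W=4, X=6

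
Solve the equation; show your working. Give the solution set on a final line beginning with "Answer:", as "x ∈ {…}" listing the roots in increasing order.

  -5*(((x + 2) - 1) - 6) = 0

Step 1. [-5*(((x + 2) - 1) - 6) = 0] leading coefficient -5: divide by -5. So div: ((x + 2) - 1) - 6 = 0.
Step 2. [((x + 2) - 1) - 6 = 0] 6 comes off first (add 6). So sub: (x + 2) - 1 = 6.
Step 3. [(x + 2) - 1 = 6] peel the -1: add 1 from each side ⇒ sub: x + 2 = 7.
Step 4. [x + 2 = 7] the outer +2 inverts by subtracting 2. So sub: x = 5.

Answer: x ∈ {5}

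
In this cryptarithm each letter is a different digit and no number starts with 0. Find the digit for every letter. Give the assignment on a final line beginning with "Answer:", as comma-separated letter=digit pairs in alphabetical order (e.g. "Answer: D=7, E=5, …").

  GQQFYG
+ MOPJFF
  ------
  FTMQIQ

Step 1. [col 1: G + F ≡ Q (mod 10)] no forcing yet in column 1 (carry-in 0); G=2 is free and consistent — try it, so G=2.
Step 2. [col 1: G + F ≡ Q (mod 10)] no forcing yet in column 1 (carry-in 0); F=5 is free and consistent — try it ⇒ F=5.
Step 3. [col 1: G + F ≡ Q (mod 10)] from column 1 (G=2, F=5, carry-in 0, digits 2,5 already taken and all letters distinct): Q must equal 7. So Q=7.
Step 4. [col 2: Y + F ≡ I (mod 10)] Y=9 is one option consistent with column 2 (Y + F ≡ I (mod 10), carry-in 0) — take it ⇒ Y=9.
Step 5. [col 2: Y + F ≡ I (mod 10)] in column 2 we have Y+F≡I with carry-in 0; given Y=9, F=5 and digits 2,5,7,9 already taken and all letters distinct, that pins I to 4 ⇒ I=4.
Step 6. [col 3: F + J ≡ Q (mod 10)] column 3 reads F+J+carry(1)=Q with F=5, Q=7; with digits 2,4,5,7,9 already taken and all letters distinct, the only value for J is 1, so J=1.
Step 7. [col 4: Q + P ≡ M (mod 10)] M=3 is one option consistent with column 4 (Q + P ≡ M (mod 10), carry-in 0) — take it ⇒ M=3.
Step 8. [col 4: Q + P ≡ M (mod 10)] column 4: given Q=7, M=3, carry-in 0, and digits 1,2,3,4,5,7,9 already taken and all letters distinct, Q+P≡M (mod 10) forces P=6, so P=6.
Step 9. [col 5: Q + O ≡ T (mod 10)] column 5 reads Q+O+carry(1)=T with Q=7; with digits 1,2,3,4,5,6,7,9 already taken and all letters distinct, the only value for T is 8. So T=8.
Step 10. [col 5: Q + O ≡ T (mod 10)] in column 5 we have Q+O≡T with carry-in 1; given Q=7, T=8 and digits 1,2,3,4,5,6,7,8,9 already taken and all letters distinct, that pins O to 0. So O=0.

Answer: F=5, G=2, I=4, J=1, M=3, O=0, P=6, Q=7, T=8, Y=9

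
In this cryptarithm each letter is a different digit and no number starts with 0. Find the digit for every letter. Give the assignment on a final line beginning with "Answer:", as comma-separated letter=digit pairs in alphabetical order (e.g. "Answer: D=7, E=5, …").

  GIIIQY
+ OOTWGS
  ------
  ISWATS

Step 1. [col 1: Y + S ≡ S (mod 10)] column 1: given nothing yet, carry-in 0, and all letters distinct, none taken yet, Y+S≡S (mod 10) forces Y=0, so Y=0.
Step 2. [col 1: Y + S ≡ S (mod 10)] several values work for S in column 1 (Y + S ≡ S (mod 10), carry-in 0); try S=8, so S=8.
Step 3. [col 2: Q + G ≡ T (mod 10)] no forcing yet in column 2 (carry-in 0); Q=2 is free and consistent — try it ⇒ Q=2.
Step 4. [col 2: Q + G ≡ T (mod 10)] T=7 is one option consistent with column 2 (Q + G ≡ T (mod 10), carry-in 0) — take it, so T=7.
Step 5. [col 2: Q + G ≡ T (mod 10)] in column 2 we have Q+G≡T with carry-in 0; given Q=2, T=7 and digits 0,2,7,8 already taken and all letters distinct, that pins G to 5. So G=5.
Step 6. [col 3: I + W ≡ A (mod 10)] A=9 is one option consistent with column 3 (I + W ≡ A (mod 10), carry-in 0) — take it. So A=9.
Step 7. [col 3: I + W ≡ A (mod 10)] I=6 is one option consistent with column 3 (I + W ≡ A (mod 10), carry-in 0) — take it, so I=6.
Step 8. [col 3: I + W ≡ A (mod 10)] column 3: given I=6, A=9, carry-in 0, and digits 0,2,5,6,7,8,9 already taken and all letters distinct, I+W≡A (mod 10) forces W=3. So W=3.
Step 9. [col 5: I + O ≡ S (mod 10)] column 5 reads I+O+carry(1)=S with I=6, S=8; with digits 0,2,3,5,6,7,8,9 already taken and all letters distinct, the only value for O is 1, so O=1.

Answer: A=9, G=5, I=6, O=1, Q=2, S=8, T=7, W=3, Y=0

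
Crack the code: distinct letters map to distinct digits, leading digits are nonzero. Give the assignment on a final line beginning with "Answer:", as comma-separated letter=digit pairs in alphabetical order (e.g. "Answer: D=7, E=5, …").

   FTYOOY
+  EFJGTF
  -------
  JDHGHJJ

Step 1. [col 1: Y + F ≡ J (mod 10)] column 1 (Y + F ≡ J (mod 10), carry-in 0) doesn't pin F yet; pick F=5 and continue, so F=5.
Step 2. [col 1: Y + F ≡ J (mod 10)] no forcing yet in column 1 (carry-in 0); Y=6 is free and consistent — try it. So Y=6.
Step 3. [col 1: Y + F ≡ J (mod 10)] from column 1 (Y=6, F=5, carry-in 0, digits 5,6 already taken and all letters distinct): J must equal 1. So J=1.
Step 4. [col 2: O + T ≡ J (mod 10)] several values work for T in column 2 (O + T ≡ J (mod 10), carry-in 1); try T=7. So T=7.
Step 5. [col 2: O + T ≡ J (mod 10)] column 2 reads O+T+carry(1)=J with T=7, J=1; with digits 1,5,6,7 already taken and all letters distinct, the only value for O is 3. So O=3.
Step 6. [col 3: O + G ≡ H (mod 10)] no forcing yet in column 3 (carry-in 1); G=8 is free and consistent — try it ⇒ G=8.
Step 7. [col 3: O + G ≡ H (mod 10)] in column 3 we have O+G≡H with carry-in 1; given O=3, G=8 and digits 1,3,5,6,7,8 already taken and all letters distinct, that pins H to 2. So H=2.
Step 8. [col 6: F + E ≡ D (mod 10)] in column 6 we have F+E≡D with carry-in 1; given F=5 and digits 1,2,3,5,6,7,8 already taken and all letters distinct, that pins E to 4 ⇒ E=4.
Step 9. [col 6: F + E ≡ D (mod 10)] in column 6 we have F+E≡D with carry-in 1; given F=5, E=4 and digits 1,2,3,4,5,6,7,8 already taken and all letters distinct, that pins D to 0 ⇒ D=0.

Answer: D=0, E=4, F=5, G=8, H=2, J=1, O=3, T=7, Y=6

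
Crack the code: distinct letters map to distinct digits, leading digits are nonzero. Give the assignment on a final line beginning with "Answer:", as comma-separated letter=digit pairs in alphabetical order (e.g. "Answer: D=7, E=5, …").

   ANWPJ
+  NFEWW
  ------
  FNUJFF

Step 1. [col 1: J + W ≡ F (mod 10)] column 1 (J + W ≡ F (mod 10), carry-in 0) doesn't pin W yet; pick W=7 and continue ⇒ W=7.
Step 2. [col 1: J + W ≡ F (mod 10)] J=4 is one option consistent with column 1 (J + W ≡ F (mod 10), carry-in 0) — take it ⇒ J=4.
Step 3. [col 1: J + W ≡ F (mod 10)] from column 1 (J=4, W=7, carry-in 0, digits 4,7 already taken and all letters distinct): F must equal 1. So F=1.
Step 4. [col 2: P + W ≡ F (mod 10)] column 2 reads P+W+carry(1)=F with W=7, F=1; with digits 1,4,7 already taken and all letters distinct, the only value for P is 3, so P=3.
Step 5. [col 3: W + E ≡ J (mod 10)] from column 3 (W=7, J=4, carry-in 1, digits 1,3,4,7 already taken and all letters distinct): E must equal 6. So E=6.
Step 6. [col 4: N + F ≡ U (mod 10)] U=0 is one option consistent with column 4 (N + F ≡ U (mod 10), carry-in 1) — take it. So U=0.
Step 7. [col 4: N + F ≡ U (mod 10)] column 4 reads N+F+carry(1)=U with F=1, U=0; with digits 0,1,3,4,6,7 already taken and all letters distinct, the only value for N is 8 ⇒ N=8.
Step 8. [col 5: A + N ≡ N (mod 10)] in column 5 we have A+N≡N with carry-in 1; given N=8 and digits 0,1,3,4,6,7,8 already taken and all letters distinct, that pins A to 9, so A=9.

Answer: A=9, E=6, F=1, J=4, N=8, P=3, U=0, W=7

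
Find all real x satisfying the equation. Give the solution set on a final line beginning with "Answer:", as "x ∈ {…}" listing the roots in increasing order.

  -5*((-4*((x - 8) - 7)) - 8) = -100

Step 1. [-5*((-4*((x - 8) - 7)) - 8) = -100] leading coefficient -5: divide by -5, so div: (-4*((x - 8) - 7)) - 8 = 20.
Step 2. [(-4*((x - 8) - 7)) - 8 = 20] common factor -4 (LHS and 20) — divide through ⇒ factor: ((x - 8) - 7) + 2 = -5.
Step 3. [((x - 8) - 7) + 2 = -5] subtract 2: x sits inside (… + 2). So sub: (x - 8) - 7 = -7.
Step 4. [(x - 8) - 7 = -7] add 7: x sits inside (… - 7), so sub: x - 8 = 0.
Step 5. [x - 8 = 0] 8 comes off first (add 8). So sub: x = 8.

Answer: x ∈ {8}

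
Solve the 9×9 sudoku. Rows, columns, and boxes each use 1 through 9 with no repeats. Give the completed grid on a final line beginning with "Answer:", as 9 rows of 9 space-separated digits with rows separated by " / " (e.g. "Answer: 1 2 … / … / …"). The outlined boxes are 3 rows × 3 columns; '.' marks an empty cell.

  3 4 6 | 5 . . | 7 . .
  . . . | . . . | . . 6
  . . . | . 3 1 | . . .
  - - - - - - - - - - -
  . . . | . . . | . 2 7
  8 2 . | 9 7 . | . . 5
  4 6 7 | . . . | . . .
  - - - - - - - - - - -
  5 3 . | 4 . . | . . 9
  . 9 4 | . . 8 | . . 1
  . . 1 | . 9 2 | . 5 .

Step 1. [r3c4∈{2,6,7,8}] in row 3, 6 fits only at r3c4 ⇒ r3c4=6.
Step 2. [r1c8∈{1,8,9}] in row 1, 1 fits only at r1c8, so r1c8=1.
Step 3. [r5c7∈{1,3,4,6}] across row 5, 1 lands solely at r5c7, so r5c7=1.
Step 4. [r8c5∈{5,6}] 5 has one home in row 8: r8c5 ⇒ r8c5=5.
Step 5. [r7c5∈{1,6}] 1 has one home in row 7: r7c5 ⇒ r7c5=1.
Step 6. [r4c5∈{4,6,8}] col 5 places 6 nowhere but r4c5 ⇒ r4c5=6.
Step 7. [r2c5∈{2,4,8}] in col 5, 4 fits only at r2c5, so r2c5=4.
Step 8. [r6c4∈{1,2,3,8}] r6c4 is the only open cell in row 6 admitting 1, so r6c4=1.
Step 9. [r2c4∈{2,7,8}] in col 4, 2 fits only at r2c4. So r2c4=2.
Step 10. [r5c8∈{3,4,6}] row 5 places 6 nowhere but r5c8, so r5c8=6.
Step 11. [r4c7∈{3,4,8,9}] in box 6, 4 fits only at r4c7 ⇒ r4c7=4.
Step 12. [r2c6∈{7,9}] across box 2, 7 lands solely at r2c6, so r2c6=7.
Step 13. [r9c9∈{3,4,8}] 4 has one home in row 9: r9c9. So r9c9=4.
Step 14. [r6c9∈{3,8}] 3 has one home in col 9: r6c9 ⇒ r6c9=3.
Step 15. [r1c9∈{2,8}] across row 1, 2 lands solely at r1c9, so r1c9=2.
Step 16. [r3c9∈{8}] r3c9's peers cover all but 8, so r3c9=8.
Step 17. [r5c3∈{3}] only 3 remains possible at r5c3. So r5c3=3.
Step 18. [r7c8∈{7,8}] 7 has one home in row 7: r7c8 ⇒ r7c8=7.
Step 19. [r8c8∈{3}] only 3 remains possible at r8c8. So r8c8=3.
Step 20. [r2c8∈{9}] r2c8 is down to just 9 ⇒ r2c8=9.
Step 21. [r3c7∈{5}] only 5 remains possible at r3c7 ⇒ r3c7=5.
Step 22. [r8c4∈{7}] only 7 remains possible at r8c4. So r8c4=7.
Step 23. [r2c1∈{1}] only 1 remains possible at r2c1 ⇒ r2c1=1.
Step 24. [r4c1∈{9}] r4c1 is down to just 9. So r4c1=9.
Step 25. [r4c3∈{5}] r4c3's peers cover all but 5 ⇒ r4c3=5.
Step 26. [r4c4∈{3,8}] 8 has one home in row 4: r4c4, so r4c4=8.
Step 27. [r3c2∈{7}] r3c2 has the single candidate 7. So r3c2=7.
Step 28. [r9c2∈{8}] r9c2's peers cover all but 8, so r9c2=8.
Step 29. [r9c7∈{6}] r9c7's peers cover all but 6. So r9c7=6.
Step 30. [r7c3∈{2}] nothing but 2 survives at r7c3, so r7c3=2.
Step 31. [r7c7∈{8}] nothing but 8 survives at r7c7. So r7c7=8.
Step 32. [r3c1∈{2}] r3c1 is down to just 2 ⇒ r3c1=2.
Step 33. [r8c1∈{6}] r8c1 is down to just 6 ⇒ r8c1=6.
Step 34. [r1c5∈{8}] only 8 remains possible at r1c5 ⇒ r1c5=8.
Step 35. [r2c2∈{5}] r2c2's peers cover all but 5 ⇒ r2c2=5.
Step 36. [r6c7∈{9}] r6c7 is down to just 9 ⇒ r6c7=9.
Step 37. [r2c7∈{3}] r2c7 is down to just 3. So r2c7=3.
Step 38. [r4c2∈{1}] r4c2's peers cover all but 1 ⇒ r4c2=1.
Step 39. [r9c4∈{3}] only 3 remains possible at r9c4 ⇒ r9c4=3.
Step 40. [r7c6∈{6}] r7c6 has the single candidate 6 ⇒ r7c6=6.
Step 41. [r5c6∈{4}] r5c6 is down to just 4, so r5c6=4.
Step 42. [r4c6∈{3}] nothing but 3 survives at r4c6, so r4c6=3.
Step 43. [r6c6∈{5}] r6c6 is down to just 5, so r6c6=5.
Step 44. [r8c7∈{2}] nothing but 2 survives at r8c7, so r8c7=2.
Step 45. [r3c3∈{9}] nothing but 9 survives at r3c3, so r3c3=9.
Step 46. [r6c8∈{8}] r6c8's peers cover all but 8 ⇒ r6c8=8.
Step 47. [r3c8∈{4}] nothing but 4 survives at r3c8. So r3c8=4.
Step 48. [r6c5∈{2}] nothing but 2 survives at r6c5 ⇒ r6c5=2.
Step 49. [r1c6∈{9}] r1c6 has the single candidate 9, so r1c6=9.
Step 50. [r2c3∈{8}] r2c3's peers cover all but 8 ⇒ r2c3=8.
Step 51. [r9c1∈{7}] r9c1 has the single candidate 7. So r9c1=7.

Answer: 3 4 6 5 8 9 7 1 2 / 1 5 8 2 4 7 3 9 6 / 2 7 9 6 3 1 5 4 8 / 9 1 5 8 6 3 4 2 7 / 8 2 3 9 7 4 1 6 5 / 4 6 7 1 2 5 9 8 3 / 5 3 2 4 1 6 8 7 9 / 6 9 4 7 5 8 2 3 1 / 7 8 1 3 9 2 6 5 4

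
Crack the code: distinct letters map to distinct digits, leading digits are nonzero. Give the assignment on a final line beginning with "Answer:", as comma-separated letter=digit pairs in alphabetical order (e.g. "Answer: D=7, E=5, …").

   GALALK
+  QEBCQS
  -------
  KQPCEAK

Step 1. [col 1: K + S ≡ K (mod 10)] column 1 reads K+S+carry(0)=K with nothing yet; with all letters distinct, none taken yet, the only value for S is 0 ⇒ S=0.
Step 2. [col 1: K + S ≡ K (mod 10)] column 1 (K + S ≡ K (mod 10), carry-in 0) doesn't pin K yet; pick K=1 and continue, so K=1.
Step 3. [col 2: L + Q ≡ A (mod 10)] no forcing yet in column 2 (carry-in 0); L=2 is free and consistent — try it ⇒ L=2.
Step 4. [col 2: L + Q ≡ A (mod 10)] several values work for A in column 2 (L + Q ≡ A (mod 10), carry-in 0); try A=8. So A=8.
Step 5. [col 2: L + Q ≡ A (mod 10)] column 2 reads L+Q+carry(0)=A with L=2, A=8; with digits 0,1,2,8 already taken and all letters distinct, the only value for Q is 6. So Q=6.
Step 6. [col 3: A + C ≡ E (mod 10)] C=7 is one option consistent with column 3 (A + C ≡ E (mod 10), carry-in 0) — take it ⇒ C=7.
Step 7. [col 3: A + C ≡ E (mod 10)] column 3: given A=8, C=7, carry-in 0, and digits 0,1,2,6,7,8 already taken and all letters distinct, A+C≡E (mod 10) forces E=5 ⇒ E=5.
Step 8. [col 4: L + B ≡ C (mod 10)] in column 4 we have L+B≡C with carry-in 1; given L=2, C=7 and digits 0,1,2,5,6,7,8 already taken and all letters distinct, that pins B to 4, so B=4.
Step 9. [col 5: A + E ≡ P (mod 10)] column 5 reads A+E+carry(0)=P with A=8, E=5; with digits 0,1,2,4,5,6,7,8 already taken and all letters distinct, the only value for P is 3 ⇒ P=3.
Step 10. [col 6: G + Q ≡ Q (mod 10)] column 6 reads G+Q+carry(1)=Q with Q=6; with digits 0,1,2,3,4,5,6,7,8 already taken and all letters distinct, the only value for G is 9 ⇒ G=9.

Answer: A=8, B=4, C=7, E=5, G=9, K=1, L=2, P=3, Q=6, S=0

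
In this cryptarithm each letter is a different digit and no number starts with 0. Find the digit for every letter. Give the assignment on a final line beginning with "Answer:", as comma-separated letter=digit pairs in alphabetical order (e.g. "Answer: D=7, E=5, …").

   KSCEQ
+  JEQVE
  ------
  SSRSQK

Step 1. [col 1: Q + E ≡ K (mod 10)] E=7 is one option consistent with column 1 (Q + E ≡ K (mod 10), carry-in 0) — take it ⇒ E=7.
Step 2. [col 1: Q + E ≡ K (mod 10)] column 1 (Q + E ≡ K (mod 10), carry-in 0) doesn't pin Q yet; pick Q=8 and continue ⇒ Q=8.
Step 3. [S] S is the leading digit of a 6-digit sum of two 5-digit numbers; the final carry is exactly 1, so S=1.
Step 4. [col 1: Q + E ≡ K (mod 10)] from column 1 (Q=8, E=7, carry-in 0, digits 1,7,8 already taken and all letters distinct): K must equal 5. So K=5.
Step 5. [col 2: E + V ≡ Q (mod 10)] in column 2 we have E+V≡Q with carry-in 1; given E=7, Q=8 and digits 1,5,7,8 already taken and all letters distinct, that pins V to 0, so V=0.
Step 6. [col 3: C + Q ≡ S (mod 10)] from column 3 (Q=8, S=1, carry-in 0, digits 0,1,5,7,8 already taken and all letters distinct): C must equal 3, so C=3.
Step 7. [col 4: S + E ≡ R (mod 10)] column 4 reads S+E+carry(1)=R with S=1, E=7; with digits 0,1,3,5,7,8 already taken and all letters distinct, the only value for R is 9, so R=9.
Step 8. [col 5: K + J ≡ S (mod 10)] column 5: given K=5, S=1, carry-in 0, and digits 0,1,3,5,7,8,9 already taken and all letters distinct, K+J≡S (mod 10) forces J=6 ⇒ J=6.

Answer: C=3, E=7, J=6, K=5, Q=8, R=9, S=1, V=0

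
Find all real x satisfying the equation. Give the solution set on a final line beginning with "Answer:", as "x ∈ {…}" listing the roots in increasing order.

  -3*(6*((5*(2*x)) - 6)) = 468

Step 1. [-3*(6*((5*(2*x)) - 6)) = 468] -3 out front; divide by -3. So div: 6*((5*(2*x)) - 6) = -156.
Step 2. [6*((5*(2*x)) - 6) = -156] divide by the outer 6. So div: (5*(2*x)) - 6 = -26.
Step 3. [(5*(2*x)) - 6 = -26] -6 is outermost — add 6 both sides ⇒ sub: 5*(2*x) = -20.
Step 4. [5*(2*x) = -20] LHS = 5·(…); ÷5 both sides. So div: 2*x = -4.
Step 5. [2*x = -4] 2 out front; divide by 2 ⇒ div: x = -2.

Answer: x ∈ {-2}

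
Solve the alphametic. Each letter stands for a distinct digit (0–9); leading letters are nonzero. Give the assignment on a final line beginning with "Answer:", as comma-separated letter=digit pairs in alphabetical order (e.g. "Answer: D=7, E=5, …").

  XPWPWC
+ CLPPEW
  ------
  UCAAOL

Step 1. [col 1: C + W ≡ L (mod 10)] no forcing yet in column 1 (carry-in 0); C=7 is free and consistent — try it ⇒ C=7.
Step 2. [col 1: C + W ≡ L (mod 10)] several values work for L in column 1 (C + W ≡ L (mod 10), carry-in 0); try L=1, so L=1.
Step 3. [col 1: C + W ≡ L (mod 10)] from column 1 (C=7, L=1, carry-in 0, digits 1,7 already taken and all letters distinct): W must equal 4. So W=4.
Step 4. [col 2: W + E ≡ O (mod 10)] E=3 is one option consistent with column 2 (W + E ≡ O (mod 10), carry-in 1) — take it. So E=3.
Step 5. [col 2: W + E ≡ O (mod 10)] from column 2 (W=4, E=3, carry-in 1, digits 1,3,4,7 already taken and all letters distinct): O must equal 8. So O=8.
Step 6. [col 3: P + P ≡ A (mod 10)] no forcing yet in column 3 (carry-in 0); A=0 is free and consistent — try it. So A=0.
Step 7. [col 3: P + P ≡ A (mod 10)] from column 3 (A=0, carry-in 0, digits 0,1,3,4,7,8 already taken and all letters distinct): P must equal 5. So P=5.
Step 8. [col 6: X + C ≡ U (mod 10)] several values work for U in column 6 (X + C ≡ U (mod 10), carry-in 0); try U=9. So U=9.
Step 9. [col 6: X + C ≡ U (mod 10)] in column 6 we have X+C≡U with carry-in 0; given C=7, U=9 and digits 0,1,3,4,5,7,8,9 already taken and all letters distinct, that pins X to 2 ⇒ X=2.

Answer: A=0, C=7, E=3, L=1, O=8, P=5, U=9, W=4, X=2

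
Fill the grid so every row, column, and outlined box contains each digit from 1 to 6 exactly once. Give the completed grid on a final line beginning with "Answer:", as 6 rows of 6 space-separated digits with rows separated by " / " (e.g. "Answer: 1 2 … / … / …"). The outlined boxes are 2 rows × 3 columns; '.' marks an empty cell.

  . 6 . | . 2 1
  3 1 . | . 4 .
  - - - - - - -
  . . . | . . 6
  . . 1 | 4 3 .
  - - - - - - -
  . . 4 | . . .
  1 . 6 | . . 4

Step 1. [r6c5∈{5}] r6c5's peers cover all but 5. So r6c5=5.
Step 2. [r5c6∈{2,3}] 3 has one home in col 6: r5c6, so r5c6=3.
Step 3. [r2c6∈{5}] r2c6 is down to just 5. So r2c6=5.
Step 4. [r3c4∈{1,2,5}] in col 4, 5 fits only at r3c4 ⇒ r3c4=5.
Step 5. [r5c4∈{1,2,6}] 1 has one home in col 4: r5c4 ⇒ r5c4=1.
Step 6. [r3c2∈{2,3,4}] r3c2 is the only open cell in col 2 admitting 4. So r3c2=4.
Step 7. [r3c1∈{2}] r3c1 has the single candidate 2, so r3c1=2.
Step 8. [r5c1∈{5}] only 5 remains possible at r5c1, so r5c1=5.
Step 9. [r5c2∈{2}] r5c2's peers cover all but 2 ⇒ r5c2=2.
Step 10. [r1c4∈{3}] r1c4 has the single candidate 3 ⇒ r1c4=3.
Step 11. [r4c2∈{5}] r4c2 is down to just 5, so r4c2=5.
Step 12. [r1c3∈{5}] only 5 remains possible at r1c3. So r1c3=5.
Step 13. [r2c4∈{6}] r2c4 has the single candidate 6, so r2c4=6.
Step 14. [r4c6∈{2}] nothing but 2 survives at r4c6, so r4c6=2.
Step 15. [r3c5∈{1}] only 1 remains possible at r3c5, so r3c5=1.
Step 16. [r6c2∈{3}] nothing but 3 survives at r6c2, so r6c2=3.
Step 17. [r1c1∈{4}] only 4 remains possible at r1c1. So r1c1=4.
Step 18. [r4c1∈{6}] r4c1's peers cover all but 6 ⇒ r4c1=6.
Step 19. [r5c5∈{6}] only 6 remains possible at r5c5. So r5c5=6.
Step 20. [r2c3∈{2}] r2c3 has the single candidate 2 ⇒ r2c3=2.
Step 21. [r6c4∈{2}] only 2 remains possible at r6c4, so r6c4=2.
Step 22. [r3c3∈{3}] nothing but 3 survives at r3c3 ⇒ r3c3=3.

Answer: 4 6 5 3 2 1 / 3 1 2 6 4 5 / 2 4 3 5 1 6 / 6 5 1 4 3 2 / 5 2 4 1 6 3 / 1 3 6 2 5 4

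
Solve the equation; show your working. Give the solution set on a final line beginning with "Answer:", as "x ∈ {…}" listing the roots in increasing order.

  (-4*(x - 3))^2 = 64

Step 1. [(-4*(x - 3))^2 = 64] √ both sides: 64 ≥ 0 gives two branches. So sqrt: -4*(x - 3) = 8 or -8.
Step 2. [-4*(x - 3) = 8 or -8] leading coefficient -4: divide by -4 ⇒ div: x - 3 = -2 or 2.
Step 3. [x - 3 = -2 or 2] the outer -3 inverts by adding 3, so sub: x = 1 or 5.

Answer: x ∈ {1, 5}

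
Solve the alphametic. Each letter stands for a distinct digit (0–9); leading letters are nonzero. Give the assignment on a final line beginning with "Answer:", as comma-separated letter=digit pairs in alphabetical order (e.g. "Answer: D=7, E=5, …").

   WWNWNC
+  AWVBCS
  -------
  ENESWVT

Step 1. [col 1: C + S ≡ T (mod 10)] column 1 (C + S ≡ T (mod 10), carry-in 0) doesn't pin T yet; pick T=8 and continue ⇒ T=8.
Step 2. [col 1: C + S ≡ T (mod 10)] several values work for C in column 1 (C + S ≡ T (mod 10), carry-in 0); try C=6. So C=6.
Step 3. [col 1: C + S ≡ T (mod 10)] in column 1 we have C+S≡T with carry-in 0; given C=6, T=8 and digits 6,8 already taken and all letters distinct, that pins S to 2 ⇒ S=2.
Step 4. [col 2: N + C ≡ V (mod 10)] column 2 (N + C ≡ V (mod 10), carry-in 0) doesn't pin V yet; pick V=9 and continue. So V=9.
Step 5. [col 2: N + C ≡ V (mod 10)] column 2: given C=6, V=9, carry-in 0, and digits 2,6,8,9 already taken and all letters distinct, N+C≡V (mod 10) forces N=3. So N=3.
Step 6. [col 3: W + B ≡ W (mod 10)] in column 3 we have W+B≡W with carry-in 0; given nothing yet and digits 2,3,6,8,9 already taken and all letters distinct, that pins B to 0. So B=0.
Step 7. [col 3: W + B ≡ W (mod 10)] several values work for W in column 3 (W + B ≡ W (mod 10), carry-in 0); try W=5. So W=5.
Step 8. [col 5: W + W ≡ E (mod 10)] from column 5 (W=5, carry-in 1, digits 0,2,3,5,6,8,9 already taken and all letters distinct): E must equal 1. So E=1.
Step 9. [col 6: W + A ≡ N (mod 10)] in column 6 we have W+A≡N with carry-in 1; given W=5, N=3 and digits 0,1,2,3,5,6,8,9 already taken and all letters distinct, that pins A to 7 ⇒ A=7.

Answer: A=7, B=0, C=6, E=1, N=3, S=2, T=8, V=9, W=5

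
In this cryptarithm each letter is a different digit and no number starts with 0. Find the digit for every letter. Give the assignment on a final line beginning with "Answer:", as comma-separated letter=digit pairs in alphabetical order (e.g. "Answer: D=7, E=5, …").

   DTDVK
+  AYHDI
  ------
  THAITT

Step 1. [col 1: K + I ≡ T (mod 10)] column 1 (K + I ≡ T (mod 10), carry-in 0) doesn't pin I yet; pick I=6 and continue. So I=6.
Step 2. [col 1: K + I ≡ T (mod 10)] column 1 (K + I ≡ T (mod 10), carry-in 0) doesn't pin K yet; pick K=5 and continue ⇒ K=5.
Step 3. [col 1: K + I ≡ T (mod 10)] from column 1 (K=5, I=6, carry-in 0, digits 5,6 already taken and all letters distinct): T must equal 1 ⇒ T=1.
Step 4. [col 2: V + D ≡ T (mod 10)] several values work for V in column 2 (V + D ≡ T (mod 10), carry-in 1); try V=7 ⇒ V=7.
Step 5. [col 2: V + D ≡ T (mod 10)] in column 2 we have V+D≡T with carry-in 1; given V=7, T=1 and digits 1,5,6,7 already taken and all letters distinct, that pins D to 3, so D=3.
Step 6. [col 3: D + H ≡ I (mod 10)] in column 3 we have D+H≡I with carry-in 1; given D=3, I=6 and digits 1,3,5,6,7 already taken and all letters distinct, that pins H to 2, so H=2.
Step 7. [col 4: T + Y ≡ A (mod 10)] no forcing yet in column 4 (carry-in 0); A=9 is free and consistent — try it. So A=9.
Step 8. [col 4: T + Y ≡ A (mod 10)] column 4 reads T+Y+carry(0)=A with T=1, A=9; with digits 1,2,3,5,6,7,9 already taken and all letters distinct, the only value for Y is 8, so Y=8.

Answer: A=9, D=3, H=2, I=6, K=5, T=1, V=7, Y=8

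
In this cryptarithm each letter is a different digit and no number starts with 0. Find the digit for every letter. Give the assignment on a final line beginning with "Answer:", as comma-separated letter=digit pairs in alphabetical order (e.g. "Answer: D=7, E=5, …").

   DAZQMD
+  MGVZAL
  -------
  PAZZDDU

Step 1. [P] the sum has 7 digits but both addends have 6; that extra leading digit P is the final carry, namely 1, so P=1.
Step 2. [col 1: D + L ≡ U (mod 10)] no forcing yet in column 1 (carry-in 0); L=7 is free and consistent — try it. So L=7.
Step 3. [col 1: D + L ≡ U (mod 10)] D=8 is one option consistent with column 1 (D + L ≡ U (mod 10), carry-in 0) — take it ⇒ D=8.
Step 4. [col 1: D + L ≡ U (mod 10)] from column 1 (D=8, L=7, carry-in 0, digits 1,7,8 already taken and all letters distinct): U must equal 5, so U=5.
Step 5. [col 2: M + A ≡ D (mod 10)] A=3 is one option consistent with column 2 (M + A ≡ D (mod 10), carry-in 1) — take it ⇒ A=3.
Step 6. [col 2: M + A ≡ D (mod 10)] in column 2 we have M+A≡D with carry-in 1; given A=3, D=8 and digits 1,3,5,7,8 already taken and all letters distinct, that pins M to 4 ⇒ M=4.
Step 7. [col 3: Q + Z ≡ D (mod 10)] column 3 (Q + Z ≡ D (mod 10), carry-in 0) doesn't pin Z yet; pick Z=2 and continue ⇒ Z=2.
Step 8. [col 3: Q + Z ≡ D (mod 10)] column 3 reads Q+Z+carry(0)=D with Z=2, D=8; with digits 1,2,3,4,5,7,8 already taken and all letters distinct, the only value for Q is 6. So Q=6.
Step 9. [col 4: Z + V ≡ Z (mod 10)] from column 4 (Z=2, carry-in 0, digits 1,2,3,4,5,6,7,8 already taken and all letters distinct): V must equal 0 ⇒ V=0.
Step 10. [col 5: A + G ≡ Z (mod 10)] from column 5 (A=3, Z=2, carry-in 0, digits 0,1,2,3,4,5,6,7,8 already taken and all letters distinct): G must equal 9. So G=9.

Answer: A=3, D=8, G=9, L=7, M=4, P=1, Q=6, U=5, V=0, Z=2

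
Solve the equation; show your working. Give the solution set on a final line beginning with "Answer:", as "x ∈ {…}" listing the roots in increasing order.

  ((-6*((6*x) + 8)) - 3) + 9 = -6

Step 1. [((-6*((6*x) + 8)) - 3) + 9 = -6] peel the +9: subtract 9 from each side. So sub: (-6*((6*x) + 8)) - 3 = -15.
Step 2. [(-6*((6*x) + 8)) - 3 = -15] peel the -3: add 3 from each side, so sub: -6*((6*x) + 8) = -12.
Step 3. [-6*((6*x) + 8) = -12] leading coefficient -6: divide by -6. So div: (6*x) + 8 = 2.
Step 4. [(6*x) + 8 = 2] +8 is outermost — subtract 8 both sides, so sub: 6*x = -6.
Step 5. [6*x = -6] 6 out front; divide by 6 ⇒ div: x = -1.

Answer: x ∈ {-1}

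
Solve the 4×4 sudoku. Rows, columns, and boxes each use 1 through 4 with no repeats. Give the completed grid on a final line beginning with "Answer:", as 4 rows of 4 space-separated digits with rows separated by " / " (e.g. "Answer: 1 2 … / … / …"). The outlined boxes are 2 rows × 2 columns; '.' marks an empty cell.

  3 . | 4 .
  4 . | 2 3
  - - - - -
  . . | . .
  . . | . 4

Step 1. [r2c2∈{1}] nothing but 1 survives at r2c2, so r2c2=1.
Step 2. [r3c4∈{1,2}] r3c4 is the only open cell in col 4 admitting 2. So r3c4=2.
Step 3. [r4c1∈{1,2}] across col 1, 2 lands solely at r4c1. So r4c1=2.
Step 4. [r4c2∈{3}] nothing but 3 survives at r4c2, so r4c2=3.
Step 5. [r3c3∈{1,3}] 3 has one home in row 3: r3c3, so r3c3=3.
Step 6. [r1c2∈{2}] r1c2's peers cover all but 2. So r1c2=2.
Step 7. [r4c3∈{1}] nothing but 1 survives at r4c3. So r4c3=1.
Step 8. [r1c4∈{1}] nothing but 1 survives at r1c4, so r1c4=1.
Step 9. [r3c1∈{1}] nothing but 1 survives at r3c1, so r3c1=1.
Step 10. [r3c2∈{4}] r3c2's peers cover all but 4 ⇒ r3c2=4.

Answer: 3 2 4 1 / 4 1 2 3 / 1 4 3 2 / 2 3 1 4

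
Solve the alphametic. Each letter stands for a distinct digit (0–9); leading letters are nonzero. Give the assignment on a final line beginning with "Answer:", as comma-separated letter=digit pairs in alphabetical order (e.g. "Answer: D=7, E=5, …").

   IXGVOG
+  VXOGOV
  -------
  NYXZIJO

Step 1. [N] N is the leading digit of a 7-digit sum of two 6-digit numbers; the final carry is exactly 1 ⇒ N=1.
Step 2. [col 1: G + V ≡ O (mod 10)] column 1 (G + V ≡ O (mod 10), carry-in 0) doesn't pin O yet; pick O=7 and continue, so O=7.
Step 3. [col 1: G + V ≡ O (mod 10)] column 1 (G + V ≡ O (mod 10), carry-in 0) doesn't pin G yet; pick G=2 and continue ⇒ G=2.
Step 4. [col 1: G + V ≡ O (mod 10)] column 1 reads G+V+carry(0)=O with G=2, O=7; with digits 1,2,7 already taken and all letters distinct, the only value for V is 5 ⇒ V=5.
Step 5. [col 2: O + O ≡ J (mod 10)] from column 2 (O=7, carry-in 0, digits 1,2,5,7 already taken and all letters distinct): J must equal 4. So J=4.
Step 6. [col 3: V + G ≡ I (mod 10)] from column 3 (V=5, G=2, carry-in 1, digits 1,2,4,5,7 already taken and all letters distinct): I must equal 8, so I=8.
Step 7. [col 4: G + O ≡ Z (mod 10)] column 4 reads G+O+carry(0)=Z with G=2, O=7; with digits 1,2,4,5,7,8 already taken and all letters distinct, the only value for Z is 9. So Z=9.
Step 8. [col 5: X + X ≡ X (mod 10)] column 5 reads X+X+carry(0)=X with nothing yet; with digits 1,2,4,5,7,8,9 already taken and all letters distinct, the only value for X is 0 ⇒ X=0.
Step 9. [col 6: I + V ≡ Y (mod 10)] in column 6 we have I+V≡Y with carry-in 0; given I=8, V=5 and digits 0,1,2,4,5,7,8,9 already taken and all letters distinct, that pins Y to 3. So Y=3.

Answer: G=2, I=8, J=4, N=1, O=7, V=5, X=0, Y=3, Z=9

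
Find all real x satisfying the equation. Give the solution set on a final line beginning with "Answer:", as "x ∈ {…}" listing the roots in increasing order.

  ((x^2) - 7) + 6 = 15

Step 1. [((x^2) - 7) + 6 = 15] peel the +6: subtract 6 from each side, so sub: (x^2) - 7 = 9.
Step 2. [(x^2) - 7 = 9] add 7: x sits inside (… - 7), so sub: x^2 = 16.
Step 3. [x^2 = 16] √ both sides: 16 ≥ 0 gives two branches, so sqrt: x = 4 or -4.

Answer: x ∈ {-4, 4}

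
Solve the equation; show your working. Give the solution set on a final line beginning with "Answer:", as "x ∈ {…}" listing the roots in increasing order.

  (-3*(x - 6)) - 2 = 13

Step 1. [(-3*(x - 6)) - 2 = 13] peel the -2: add 2 from each side, so sub: -3*(x - 6) = 15.
Step 2. [-3*(x - 6) = 15] leading coefficient -3: divide by -3, so div: x - 6 = -5.
Step 3. [x - 6 = -5] peel the -6: add 6 from each side. So sub: x = 1.

Answer: x ∈ {1}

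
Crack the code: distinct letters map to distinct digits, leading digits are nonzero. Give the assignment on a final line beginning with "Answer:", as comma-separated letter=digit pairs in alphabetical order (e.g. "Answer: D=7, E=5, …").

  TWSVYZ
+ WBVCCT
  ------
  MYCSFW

Step 1. [col 1: Z + T ≡ W (mod 10)] column 1 (Z + T ≡ W (mod 10), carry-in 0) doesn't pin W yet; pick W=7 and continue, so W=7.
Step 2. [col 1: Z + T ≡ W (mod 10)] Z=6 is one option consistent with column 1 (Z + T ≡ W (mod 10), carry-in 0) — take it ⇒ Z=6.
Step 3. [col 1: Z + T ≡ W (mod 10)] column 1 reads Z+T+carry(0)=W with Z=6, W=7; with digits 6,7 already taken and all letters distinct, the only value for T is 1. So T=1.
Step 4. [col 2: Y + C ≡ F (mod 10)] F=0 is one option consistent with column 2 (Y + C ≡ F (mod 10), carry-in 0) — take it ⇒ F=0.
Step 5. [col 2: Y + C ≡ F (mod 10)] no forcing yet in column 2 (carry-in 0); C=8 is free and consistent — try it, so C=8.
Step 6. [col 2: Y + C ≡ F (mod 10)] column 2 reads Y+C+carry(0)=F with C=8, F=0; with digits 0,1,6,7,8 already taken and all letters distinct, the only value for Y is 2. So Y=2.
Step 7. [col 3: V + C ≡ S (mod 10)] no forcing yet in column 3 (carry-in 1); V=4 is free and consistent — try it ⇒ V=4.
Step 8. [col 3: V + C ≡ S (mod 10)] in column 3 we have V+C≡S with carry-in 1; given V=4, C=8 and digits 0,1,2,4,6,7,8 already taken and all letters distinct, that pins S to 3 ⇒ S=3.
Step 9. [col 5: W + B ≡ Y (mod 10)] from column 5 (W=7, Y=2, carry-in 0, digits 0,1,2,3,4,6,7,8 already taken and all letters distinct): B must equal 5 ⇒ B=5.
Step 10. [col 6: T + W ≡ M (mod 10)] column 6: given T=1, W=7, carry-in 1, and digits 0,1,2,3,4,5,6,7,8 already taken and all letters distinct, T+W≡M (mod 10) forces M=9, so M=9.

Answer: B=5, C=8, F=0, M=9, S=3, T=1, V=4, W=7, Y=2, Z=6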